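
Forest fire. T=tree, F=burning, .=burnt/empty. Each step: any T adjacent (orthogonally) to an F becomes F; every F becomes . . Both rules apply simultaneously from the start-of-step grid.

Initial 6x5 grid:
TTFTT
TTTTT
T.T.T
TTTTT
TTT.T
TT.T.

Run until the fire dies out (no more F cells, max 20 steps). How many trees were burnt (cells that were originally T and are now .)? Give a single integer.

Step 1: +3 fires, +1 burnt (F count now 3)
Step 2: +5 fires, +3 burnt (F count now 5)
Step 3: +3 fires, +5 burnt (F count now 3)
Step 4: +5 fires, +3 burnt (F count now 5)
Step 5: +3 fires, +5 burnt (F count now 3)
Step 6: +3 fires, +3 burnt (F count now 3)
Step 7: +1 fires, +3 burnt (F count now 1)
Step 8: +0 fires, +1 burnt (F count now 0)
Fire out after step 8
Initially T: 24, now '.': 29
Total burnt (originally-T cells now '.'): 23

Answer: 23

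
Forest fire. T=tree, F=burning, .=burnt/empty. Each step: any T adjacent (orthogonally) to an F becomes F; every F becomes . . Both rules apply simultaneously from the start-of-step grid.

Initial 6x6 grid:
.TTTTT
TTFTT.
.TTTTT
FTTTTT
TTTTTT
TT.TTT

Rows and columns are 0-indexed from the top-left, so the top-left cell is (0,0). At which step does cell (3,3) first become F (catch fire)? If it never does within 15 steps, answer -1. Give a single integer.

Step 1: cell (3,3)='T' (+6 fires, +2 burnt)
Step 2: cell (3,3)='T' (+9 fires, +6 burnt)
Step 3: cell (3,3)='F' (+5 fires, +9 burnt)
  -> target ignites at step 3
Step 4: cell (3,3)='.' (+4 fires, +5 burnt)
Step 5: cell (3,3)='.' (+3 fires, +4 burnt)
Step 6: cell (3,3)='.' (+2 fires, +3 burnt)
Step 7: cell (3,3)='.' (+1 fires, +2 burnt)
Step 8: cell (3,3)='.' (+0 fires, +1 burnt)
  fire out at step 8

3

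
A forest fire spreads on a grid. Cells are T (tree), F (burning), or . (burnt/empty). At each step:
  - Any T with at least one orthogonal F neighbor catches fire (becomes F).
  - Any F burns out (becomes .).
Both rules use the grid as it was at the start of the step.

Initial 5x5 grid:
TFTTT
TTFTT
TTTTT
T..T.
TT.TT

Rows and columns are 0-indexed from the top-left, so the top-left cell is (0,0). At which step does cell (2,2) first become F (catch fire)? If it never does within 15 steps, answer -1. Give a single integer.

Step 1: cell (2,2)='F' (+5 fires, +2 burnt)
  -> target ignites at step 1
Step 2: cell (2,2)='.' (+5 fires, +5 burnt)
Step 3: cell (2,2)='.' (+4 fires, +5 burnt)
Step 4: cell (2,2)='.' (+2 fires, +4 burnt)
Step 5: cell (2,2)='.' (+2 fires, +2 burnt)
Step 6: cell (2,2)='.' (+1 fires, +2 burnt)
Step 7: cell (2,2)='.' (+0 fires, +1 burnt)
  fire out at step 7

1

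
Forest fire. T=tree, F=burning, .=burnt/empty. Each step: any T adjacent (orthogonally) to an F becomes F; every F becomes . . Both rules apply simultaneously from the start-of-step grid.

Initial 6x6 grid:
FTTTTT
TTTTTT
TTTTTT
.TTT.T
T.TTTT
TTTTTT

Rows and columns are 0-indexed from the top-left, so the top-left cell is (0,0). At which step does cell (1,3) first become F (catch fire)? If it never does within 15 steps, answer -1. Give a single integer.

Step 1: cell (1,3)='T' (+2 fires, +1 burnt)
Step 2: cell (1,3)='T' (+3 fires, +2 burnt)
Step 3: cell (1,3)='T' (+3 fires, +3 burnt)
Step 4: cell (1,3)='F' (+4 fires, +3 burnt)
  -> target ignites at step 4
Step 5: cell (1,3)='.' (+4 fires, +4 burnt)
Step 6: cell (1,3)='.' (+4 fires, +4 burnt)
Step 7: cell (1,3)='.' (+3 fires, +4 burnt)
Step 8: cell (1,3)='.' (+4 fires, +3 burnt)
Step 9: cell (1,3)='.' (+3 fires, +4 burnt)
Step 10: cell (1,3)='.' (+2 fires, +3 burnt)
Step 11: cell (1,3)='.' (+0 fires, +2 burnt)
  fire out at step 11

4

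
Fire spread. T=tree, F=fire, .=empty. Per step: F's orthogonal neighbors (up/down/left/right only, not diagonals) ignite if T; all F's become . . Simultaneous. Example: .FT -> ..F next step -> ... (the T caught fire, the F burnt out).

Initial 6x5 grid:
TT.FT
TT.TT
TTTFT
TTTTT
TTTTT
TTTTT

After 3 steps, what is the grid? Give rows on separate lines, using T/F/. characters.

Step 1: 5 trees catch fire, 2 burn out
  TT..F
  TT.FT
  TTF.F
  TTTFT
  TTTTT
  TTTTT
Step 2: 5 trees catch fire, 5 burn out
  TT...
  TT..F
  TF...
  TTF.F
  TTTFT
  TTTTT
Step 3: 6 trees catch fire, 5 burn out
  TT...
  TF...
  F....
  TF...
  TTF.F
  TTTFT

TT...
TF...
F....
TF...
TTF.F
TTTFT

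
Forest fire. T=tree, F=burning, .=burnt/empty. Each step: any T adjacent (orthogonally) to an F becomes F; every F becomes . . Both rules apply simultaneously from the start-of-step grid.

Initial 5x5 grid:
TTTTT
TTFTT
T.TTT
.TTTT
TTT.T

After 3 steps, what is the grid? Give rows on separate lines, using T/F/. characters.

Step 1: 4 trees catch fire, 1 burn out
  TTFTT
  TF.FT
  T.FTT
  .TTTT
  TTT.T
Step 2: 6 trees catch fire, 4 burn out
  TF.FT
  F...F
  T..FT
  .TFTT
  TTT.T
Step 3: 7 trees catch fire, 6 burn out
  F...F
  .....
  F...F
  .F.FT
  TTF.T

F...F
.....
F...F
.F.FT
TTF.T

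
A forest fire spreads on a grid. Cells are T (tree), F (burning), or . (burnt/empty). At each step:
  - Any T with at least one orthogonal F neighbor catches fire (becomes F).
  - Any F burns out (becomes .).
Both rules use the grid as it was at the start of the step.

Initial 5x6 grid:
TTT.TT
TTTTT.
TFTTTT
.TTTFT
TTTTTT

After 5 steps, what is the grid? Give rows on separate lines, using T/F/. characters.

Step 1: 8 trees catch fire, 2 burn out
  TTT.TT
  TFTTT.
  F.FTFT
  .FTF.F
  TTTTFT
Step 2: 10 trees catch fire, 8 burn out
  TFT.TT
  F.FTF.
  ...F.F
  ..F...
  TFTF.F
Step 3: 6 trees catch fire, 10 burn out
  F.F.FT
  ...F..
  ......
  ......
  F.F...
Step 4: 1 trees catch fire, 6 burn out
  .....F
  ......
  ......
  ......
  ......
Step 5: 0 trees catch fire, 1 burn out
  ......
  ......
  ......
  ......
  ......

......
......
......
......
......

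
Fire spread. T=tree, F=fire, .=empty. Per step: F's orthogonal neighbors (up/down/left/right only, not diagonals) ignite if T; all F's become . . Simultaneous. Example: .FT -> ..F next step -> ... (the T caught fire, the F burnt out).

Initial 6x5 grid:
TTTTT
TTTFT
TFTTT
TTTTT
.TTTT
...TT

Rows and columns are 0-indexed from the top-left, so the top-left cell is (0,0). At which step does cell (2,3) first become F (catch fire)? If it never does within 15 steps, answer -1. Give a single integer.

Step 1: cell (2,3)='F' (+8 fires, +2 burnt)
  -> target ignites at step 1
Step 2: cell (2,3)='.' (+9 fires, +8 burnt)
Step 3: cell (2,3)='.' (+4 fires, +9 burnt)
Step 4: cell (2,3)='.' (+2 fires, +4 burnt)
Step 5: cell (2,3)='.' (+1 fires, +2 burnt)
Step 6: cell (2,3)='.' (+0 fires, +1 burnt)
  fire out at step 6

1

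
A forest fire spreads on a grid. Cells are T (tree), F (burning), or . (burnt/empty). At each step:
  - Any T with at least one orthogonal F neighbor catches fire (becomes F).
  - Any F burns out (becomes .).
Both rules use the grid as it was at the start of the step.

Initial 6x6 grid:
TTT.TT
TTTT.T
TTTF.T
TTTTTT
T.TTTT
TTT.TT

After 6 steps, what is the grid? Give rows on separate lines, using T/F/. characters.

Step 1: 3 trees catch fire, 1 burn out
  TTT.TT
  TTTF.T
  TTF..T
  TTTFTT
  T.TTTT
  TTT.TT
Step 2: 5 trees catch fire, 3 burn out
  TTT.TT
  TTF..T
  TF...T
  TTF.FT
  T.TFTT
  TTT.TT
Step 3: 7 trees catch fire, 5 burn out
  TTF.TT
  TF...T
  F....T
  TF...F
  T.F.FT
  TTT.TT
Step 4: 7 trees catch fire, 7 burn out
  TF..TT
  F....T
  .....F
  F.....
  T....F
  TTF.FT
Step 5: 5 trees catch fire, 7 burn out
  F...TT
  .....F
  ......
  ......
  F.....
  TF...F
Step 6: 2 trees catch fire, 5 burn out
  ....TF
  ......
  ......
  ......
  ......
  F.....

....TF
......
......
......
......
F.....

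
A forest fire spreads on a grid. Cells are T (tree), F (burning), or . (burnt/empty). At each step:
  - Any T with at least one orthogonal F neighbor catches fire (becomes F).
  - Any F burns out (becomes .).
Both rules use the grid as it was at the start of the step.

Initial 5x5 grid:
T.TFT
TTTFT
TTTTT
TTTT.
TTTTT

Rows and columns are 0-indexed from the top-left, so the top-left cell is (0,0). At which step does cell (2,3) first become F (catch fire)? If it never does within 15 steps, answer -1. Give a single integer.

Step 1: cell (2,3)='F' (+5 fires, +2 burnt)
  -> target ignites at step 1
Step 2: cell (2,3)='.' (+4 fires, +5 burnt)
Step 3: cell (2,3)='.' (+4 fires, +4 burnt)
Step 4: cell (2,3)='.' (+5 fires, +4 burnt)
Step 5: cell (2,3)='.' (+2 fires, +5 burnt)
Step 6: cell (2,3)='.' (+1 fires, +2 burnt)
Step 7: cell (2,3)='.' (+0 fires, +1 burnt)
  fire out at step 7

1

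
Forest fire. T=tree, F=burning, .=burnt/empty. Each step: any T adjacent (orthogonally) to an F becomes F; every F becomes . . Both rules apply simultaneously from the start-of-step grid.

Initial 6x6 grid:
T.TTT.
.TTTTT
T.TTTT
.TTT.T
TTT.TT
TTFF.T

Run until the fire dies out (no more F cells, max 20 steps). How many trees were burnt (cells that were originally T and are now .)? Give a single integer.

Step 1: +2 fires, +2 burnt (F count now 2)
Step 2: +3 fires, +2 burnt (F count now 3)
Step 3: +4 fires, +3 burnt (F count now 4)
Step 4: +2 fires, +4 burnt (F count now 2)
Step 5: +4 fires, +2 burnt (F count now 4)
Step 6: +3 fires, +4 burnt (F count now 3)
Step 7: +3 fires, +3 burnt (F count now 3)
Step 8: +1 fires, +3 burnt (F count now 1)
Step 9: +2 fires, +1 burnt (F count now 2)
Step 10: +0 fires, +2 burnt (F count now 0)
Fire out after step 10
Initially T: 26, now '.': 34
Total burnt (originally-T cells now '.'): 24

Answer: 24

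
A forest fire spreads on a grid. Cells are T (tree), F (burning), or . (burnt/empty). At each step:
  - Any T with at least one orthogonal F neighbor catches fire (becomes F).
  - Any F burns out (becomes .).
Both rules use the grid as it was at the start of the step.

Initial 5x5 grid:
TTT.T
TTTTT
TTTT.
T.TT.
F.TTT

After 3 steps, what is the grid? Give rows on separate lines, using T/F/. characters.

Step 1: 1 trees catch fire, 1 burn out
  TTT.T
  TTTTT
  TTTT.
  F.TT.
  ..TTT
Step 2: 1 trees catch fire, 1 burn out
  TTT.T
  TTTTT
  FTTT.
  ..TT.
  ..TTT
Step 3: 2 trees catch fire, 1 burn out
  TTT.T
  FTTTT
  .FTT.
  ..TT.
  ..TTT

TTT.T
FTTTT
.FTT.
..TT.
..TTT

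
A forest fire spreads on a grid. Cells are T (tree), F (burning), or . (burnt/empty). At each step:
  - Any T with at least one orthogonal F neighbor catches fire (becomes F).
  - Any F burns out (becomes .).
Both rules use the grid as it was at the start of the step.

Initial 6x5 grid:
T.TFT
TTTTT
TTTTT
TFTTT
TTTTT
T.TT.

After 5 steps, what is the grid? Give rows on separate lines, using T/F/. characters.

Step 1: 7 trees catch fire, 2 burn out
  T.F.F
  TTTFT
  TFTTT
  F.FTT
  TFTTT
  T.TT.
Step 2: 9 trees catch fire, 7 burn out
  T....
  TFF.F
  F.FFT
  ...FT
  F.FTT
  T.TT.
Step 3: 6 trees catch fire, 9 burn out
  T....
  F....
  ....F
  ....F
  ...FT
  F.FT.
Step 4: 3 trees catch fire, 6 burn out
  F....
  .....
  .....
  .....
  ....F
  ...F.
Step 5: 0 trees catch fire, 3 burn out
  .....
  .....
  .....
  .....
  .....
  .....

.....
.....
.....
.....
.....
.....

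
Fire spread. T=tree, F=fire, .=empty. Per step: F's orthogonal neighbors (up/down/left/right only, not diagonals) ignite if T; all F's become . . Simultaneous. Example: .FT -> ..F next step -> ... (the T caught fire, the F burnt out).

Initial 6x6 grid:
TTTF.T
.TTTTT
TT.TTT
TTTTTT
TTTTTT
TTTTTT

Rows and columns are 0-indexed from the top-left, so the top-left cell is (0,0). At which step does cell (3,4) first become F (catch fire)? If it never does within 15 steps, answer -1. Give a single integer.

Step 1: cell (3,4)='T' (+2 fires, +1 burnt)
Step 2: cell (3,4)='T' (+4 fires, +2 burnt)
Step 3: cell (3,4)='T' (+5 fires, +4 burnt)
Step 4: cell (3,4)='F' (+6 fires, +5 burnt)
  -> target ignites at step 4
Step 5: cell (3,4)='.' (+6 fires, +6 burnt)
Step 6: cell (3,4)='.' (+5 fires, +6 burnt)
Step 7: cell (3,4)='.' (+3 fires, +5 burnt)
Step 8: cell (3,4)='.' (+1 fires, +3 burnt)
Step 9: cell (3,4)='.' (+0 fires, +1 burnt)
  fire out at step 9

4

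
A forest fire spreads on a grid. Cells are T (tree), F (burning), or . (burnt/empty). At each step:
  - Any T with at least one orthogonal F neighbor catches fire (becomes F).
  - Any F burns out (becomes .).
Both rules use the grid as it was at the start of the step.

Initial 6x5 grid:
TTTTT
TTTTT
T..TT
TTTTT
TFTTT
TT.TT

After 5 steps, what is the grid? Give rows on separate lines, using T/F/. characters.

Step 1: 4 trees catch fire, 1 burn out
  TTTTT
  TTTTT
  T..TT
  TFTTT
  F.FTT
  TF.TT
Step 2: 4 trees catch fire, 4 burn out
  TTTTT
  TTTTT
  T..TT
  F.FTT
  ...FT
  F..TT
Step 3: 4 trees catch fire, 4 burn out
  TTTTT
  TTTTT
  F..TT
  ...FT
  ....F
  ...FT
Step 4: 4 trees catch fire, 4 burn out
  TTTTT
  FTTTT
  ...FT
  ....F
  .....
  ....F
Step 5: 4 trees catch fire, 4 burn out
  FTTTT
  .FTFT
  ....F
  .....
  .....
  .....

FTTTT
.FTFT
....F
.....
.....
.....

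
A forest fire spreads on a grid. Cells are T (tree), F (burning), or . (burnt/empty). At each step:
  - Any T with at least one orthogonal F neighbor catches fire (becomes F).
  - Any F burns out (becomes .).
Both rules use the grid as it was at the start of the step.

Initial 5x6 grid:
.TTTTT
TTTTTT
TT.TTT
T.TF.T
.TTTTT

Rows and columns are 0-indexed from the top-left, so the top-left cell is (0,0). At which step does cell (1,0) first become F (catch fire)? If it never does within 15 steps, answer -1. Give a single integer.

Step 1: cell (1,0)='T' (+3 fires, +1 burnt)
Step 2: cell (1,0)='T' (+4 fires, +3 burnt)
Step 3: cell (1,0)='T' (+6 fires, +4 burnt)
Step 4: cell (1,0)='T' (+5 fires, +6 burnt)
Step 5: cell (1,0)='F' (+4 fires, +5 burnt)
  -> target ignites at step 5
Step 6: cell (1,0)='.' (+1 fires, +4 burnt)
Step 7: cell (1,0)='.' (+1 fires, +1 burnt)
Step 8: cell (1,0)='.' (+0 fires, +1 burnt)
  fire out at step 8

5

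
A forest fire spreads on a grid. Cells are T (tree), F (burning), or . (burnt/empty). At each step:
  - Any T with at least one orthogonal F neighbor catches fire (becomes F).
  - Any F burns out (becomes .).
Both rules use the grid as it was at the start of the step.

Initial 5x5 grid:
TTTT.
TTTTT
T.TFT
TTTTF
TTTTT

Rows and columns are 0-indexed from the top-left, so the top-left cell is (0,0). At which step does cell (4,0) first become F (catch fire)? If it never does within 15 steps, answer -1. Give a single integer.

Step 1: cell (4,0)='T' (+5 fires, +2 burnt)
Step 2: cell (4,0)='T' (+5 fires, +5 burnt)
Step 3: cell (4,0)='T' (+4 fires, +5 burnt)
Step 4: cell (4,0)='T' (+4 fires, +4 burnt)
Step 5: cell (4,0)='F' (+3 fires, +4 burnt)
  -> target ignites at step 5
Step 6: cell (4,0)='.' (+0 fires, +3 burnt)
  fire out at step 6

5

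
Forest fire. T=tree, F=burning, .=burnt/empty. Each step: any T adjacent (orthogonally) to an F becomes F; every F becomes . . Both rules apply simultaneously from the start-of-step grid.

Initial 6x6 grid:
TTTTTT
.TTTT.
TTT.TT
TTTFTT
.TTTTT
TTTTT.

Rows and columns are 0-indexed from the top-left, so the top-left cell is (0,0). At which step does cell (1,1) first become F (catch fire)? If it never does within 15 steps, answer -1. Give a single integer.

Step 1: cell (1,1)='T' (+3 fires, +1 burnt)
Step 2: cell (1,1)='T' (+7 fires, +3 burnt)
Step 3: cell (1,1)='T' (+9 fires, +7 burnt)
Step 4: cell (1,1)='F' (+6 fires, +9 burnt)
  -> target ignites at step 4
Step 5: cell (1,1)='.' (+4 fires, +6 burnt)
Step 6: cell (1,1)='.' (+1 fires, +4 burnt)
Step 7: cell (1,1)='.' (+0 fires, +1 burnt)
  fire out at step 7

4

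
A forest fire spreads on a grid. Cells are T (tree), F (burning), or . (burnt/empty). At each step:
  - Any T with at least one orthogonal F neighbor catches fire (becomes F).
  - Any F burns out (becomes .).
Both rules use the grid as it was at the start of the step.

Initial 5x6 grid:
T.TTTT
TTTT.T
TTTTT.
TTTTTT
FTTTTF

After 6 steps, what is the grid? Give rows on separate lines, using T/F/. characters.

Step 1: 4 trees catch fire, 2 burn out
  T.TTTT
  TTTT.T
  TTTTT.
  FTTTTF
  .FTTF.
Step 2: 5 trees catch fire, 4 burn out
  T.TTTT
  TTTT.T
  FTTTT.
  .FTTF.
  ..FF..
Step 3: 5 trees catch fire, 5 burn out
  T.TTTT
  FTTT.T
  .FTTF.
  ..FF..
  ......
Step 4: 4 trees catch fire, 5 burn out
  F.TTTT
  .FTT.T
  ..FF..
  ......
  ......
Step 5: 2 trees catch fire, 4 burn out
  ..TTTT
  ..FF.T
  ......
  ......
  ......
Step 6: 2 trees catch fire, 2 burn out
  ..FFTT
  .....T
  ......
  ......
  ......

..FFTT
.....T
......
......
......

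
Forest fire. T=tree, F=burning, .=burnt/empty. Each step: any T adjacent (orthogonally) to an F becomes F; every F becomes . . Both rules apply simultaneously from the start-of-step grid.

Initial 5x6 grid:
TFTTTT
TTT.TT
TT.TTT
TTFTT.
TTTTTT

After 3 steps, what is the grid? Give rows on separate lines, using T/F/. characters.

Step 1: 6 trees catch fire, 2 burn out
  F.FTTT
  TFT.TT
  TT.TTT
  TF.FT.
  TTFTTT
Step 2: 9 trees catch fire, 6 burn out
  ...FTT
  F.F.TT
  TF.FTT
  F...F.
  TF.FTT
Step 3: 5 trees catch fire, 9 burn out
  ....FT
  ....TT
  F...FT
  ......
  F...FT

....FT
....TT
F...FT
......
F...FT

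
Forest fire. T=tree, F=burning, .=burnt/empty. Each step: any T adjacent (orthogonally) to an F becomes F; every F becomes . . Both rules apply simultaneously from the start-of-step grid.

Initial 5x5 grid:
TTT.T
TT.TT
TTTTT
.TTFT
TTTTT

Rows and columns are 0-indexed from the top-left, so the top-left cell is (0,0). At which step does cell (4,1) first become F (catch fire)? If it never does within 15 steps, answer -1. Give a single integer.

Step 1: cell (4,1)='T' (+4 fires, +1 burnt)
Step 2: cell (4,1)='T' (+6 fires, +4 burnt)
Step 3: cell (4,1)='F' (+3 fires, +6 burnt)
  -> target ignites at step 3
Step 4: cell (4,1)='.' (+4 fires, +3 burnt)
Step 5: cell (4,1)='.' (+2 fires, +4 burnt)
Step 6: cell (4,1)='.' (+2 fires, +2 burnt)
Step 7: cell (4,1)='.' (+0 fires, +2 burnt)
  fire out at step 7

3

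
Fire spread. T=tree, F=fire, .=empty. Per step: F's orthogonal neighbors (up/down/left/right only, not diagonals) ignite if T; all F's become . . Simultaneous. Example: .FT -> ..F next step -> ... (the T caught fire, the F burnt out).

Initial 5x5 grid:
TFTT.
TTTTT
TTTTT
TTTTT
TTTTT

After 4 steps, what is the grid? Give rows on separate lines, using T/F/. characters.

Step 1: 3 trees catch fire, 1 burn out
  F.FT.
  TFTTT
  TTTTT
  TTTTT
  TTTTT
Step 2: 4 trees catch fire, 3 burn out
  ...F.
  F.FTT
  TFTTT
  TTTTT
  TTTTT
Step 3: 4 trees catch fire, 4 burn out
  .....
  ...FT
  F.FTT
  TFTTT
  TTTTT
Step 4: 5 trees catch fire, 4 burn out
  .....
  ....F
  ...FT
  F.FTT
  TFTTT

.....
....F
...FT
F.FTT
TFTTT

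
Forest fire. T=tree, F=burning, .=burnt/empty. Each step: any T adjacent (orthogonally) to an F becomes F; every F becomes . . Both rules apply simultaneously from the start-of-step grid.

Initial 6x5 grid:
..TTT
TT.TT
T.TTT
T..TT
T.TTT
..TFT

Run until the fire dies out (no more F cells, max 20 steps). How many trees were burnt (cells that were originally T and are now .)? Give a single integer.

Answer: 15

Derivation:
Step 1: +3 fires, +1 burnt (F count now 3)
Step 2: +3 fires, +3 burnt (F count now 3)
Step 3: +2 fires, +3 burnt (F count now 2)
Step 4: +3 fires, +2 burnt (F count now 3)
Step 5: +2 fires, +3 burnt (F count now 2)
Step 6: +2 fires, +2 burnt (F count now 2)
Step 7: +0 fires, +2 burnt (F count now 0)
Fire out after step 7
Initially T: 20, now '.': 25
Total burnt (originally-T cells now '.'): 15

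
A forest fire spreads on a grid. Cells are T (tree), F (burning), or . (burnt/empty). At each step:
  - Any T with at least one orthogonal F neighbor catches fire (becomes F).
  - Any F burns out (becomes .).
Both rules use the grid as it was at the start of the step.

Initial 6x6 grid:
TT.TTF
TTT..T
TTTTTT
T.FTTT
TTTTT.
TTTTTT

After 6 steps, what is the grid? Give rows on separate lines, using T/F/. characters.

Step 1: 5 trees catch fire, 2 burn out
  TT.TF.
  TTT..F
  TTFTTT
  T..FTT
  TTFTT.
  TTTTTT
Step 2: 9 trees catch fire, 5 burn out
  TT.F..
  TTF...
  TF.FTF
  T...FT
  TF.FT.
  TTFTTT
Step 3: 8 trees catch fire, 9 burn out
  TT....
  TF....
  F...F.
  T....F
  F...F.
  TF.FTT
Step 4: 5 trees catch fire, 8 burn out
  TF....
  F.....
  ......
  F.....
  ......
  F...FT
Step 5: 2 trees catch fire, 5 burn out
  F.....
  ......
  ......
  ......
  ......
  .....F
Step 6: 0 trees catch fire, 2 burn out
  ......
  ......
  ......
  ......
  ......
  ......

......
......
......
......
......
......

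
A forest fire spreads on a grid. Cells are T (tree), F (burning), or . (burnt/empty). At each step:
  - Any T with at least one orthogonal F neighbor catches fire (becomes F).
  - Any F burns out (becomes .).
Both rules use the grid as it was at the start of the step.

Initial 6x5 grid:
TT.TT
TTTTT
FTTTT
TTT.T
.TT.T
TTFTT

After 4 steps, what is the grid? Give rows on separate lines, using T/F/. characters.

Step 1: 6 trees catch fire, 2 burn out
  TT.TT
  FTTTT
  .FTTT
  FTT.T
  .TF.T
  TF.FT
Step 2: 8 trees catch fire, 6 burn out
  FT.TT
  .FTTT
  ..FTT
  .FF.T
  .F..T
  F...F
Step 3: 4 trees catch fire, 8 burn out
  .F.TT
  ..FTT
  ...FT
  ....T
  ....F
  .....
Step 4: 3 trees catch fire, 4 burn out
  ...TT
  ...FT
  ....F
  ....F
  .....
  .....

...TT
...FT
....F
....F
.....
.....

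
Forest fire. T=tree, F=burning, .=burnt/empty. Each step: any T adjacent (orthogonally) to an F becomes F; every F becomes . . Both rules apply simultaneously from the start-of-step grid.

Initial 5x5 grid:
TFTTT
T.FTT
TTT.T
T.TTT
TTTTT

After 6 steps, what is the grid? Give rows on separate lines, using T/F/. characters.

Step 1: 4 trees catch fire, 2 burn out
  F.FTT
  T..FT
  TTF.T
  T.TTT
  TTTTT
Step 2: 5 trees catch fire, 4 burn out
  ...FT
  F...F
  TF..T
  T.FTT
  TTTTT
Step 3: 5 trees catch fire, 5 burn out
  ....F
  .....
  F...F
  T..FT
  TTFTT
Step 4: 4 trees catch fire, 5 burn out
  .....
  .....
  .....
  F...F
  TF.FT
Step 5: 2 trees catch fire, 4 burn out
  .....
  .....
  .....
  .....
  F...F
Step 6: 0 trees catch fire, 2 burn out
  .....
  .....
  .....
  .....
  .....

.....
.....
.....
.....
.....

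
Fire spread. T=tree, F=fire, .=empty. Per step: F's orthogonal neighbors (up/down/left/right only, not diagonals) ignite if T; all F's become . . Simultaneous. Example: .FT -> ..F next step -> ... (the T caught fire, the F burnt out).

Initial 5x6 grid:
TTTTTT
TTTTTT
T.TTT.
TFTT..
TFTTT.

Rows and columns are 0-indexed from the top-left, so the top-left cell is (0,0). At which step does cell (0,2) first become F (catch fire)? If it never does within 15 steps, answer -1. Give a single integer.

Step 1: cell (0,2)='T' (+4 fires, +2 burnt)
Step 2: cell (0,2)='T' (+4 fires, +4 burnt)
Step 3: cell (0,2)='T' (+4 fires, +4 burnt)
Step 4: cell (0,2)='F' (+5 fires, +4 burnt)
  -> target ignites at step 4
Step 5: cell (0,2)='.' (+3 fires, +5 burnt)
Step 6: cell (0,2)='.' (+2 fires, +3 burnt)
Step 7: cell (0,2)='.' (+1 fires, +2 burnt)
Step 8: cell (0,2)='.' (+0 fires, +1 burnt)
  fire out at step 8

4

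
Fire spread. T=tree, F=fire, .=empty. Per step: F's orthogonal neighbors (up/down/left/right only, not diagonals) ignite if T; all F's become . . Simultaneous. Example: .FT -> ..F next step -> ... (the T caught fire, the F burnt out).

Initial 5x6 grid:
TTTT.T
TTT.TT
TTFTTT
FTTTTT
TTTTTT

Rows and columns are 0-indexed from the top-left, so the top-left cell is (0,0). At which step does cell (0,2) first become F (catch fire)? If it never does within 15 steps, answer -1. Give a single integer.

Step 1: cell (0,2)='T' (+7 fires, +2 burnt)
Step 2: cell (0,2)='F' (+7 fires, +7 burnt)
  -> target ignites at step 2
Step 3: cell (0,2)='.' (+7 fires, +7 burnt)
Step 4: cell (0,2)='.' (+3 fires, +7 burnt)
Step 5: cell (0,2)='.' (+2 fires, +3 burnt)
Step 6: cell (0,2)='.' (+0 fires, +2 burnt)
  fire out at step 6

2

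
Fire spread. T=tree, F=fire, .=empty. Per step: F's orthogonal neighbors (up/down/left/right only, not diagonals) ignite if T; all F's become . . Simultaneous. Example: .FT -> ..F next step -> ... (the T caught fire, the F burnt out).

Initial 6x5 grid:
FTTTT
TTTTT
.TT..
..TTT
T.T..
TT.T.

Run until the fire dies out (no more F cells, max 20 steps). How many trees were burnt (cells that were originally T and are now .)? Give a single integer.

Answer: 15

Derivation:
Step 1: +2 fires, +1 burnt (F count now 2)
Step 2: +2 fires, +2 burnt (F count now 2)
Step 3: +3 fires, +2 burnt (F count now 3)
Step 4: +3 fires, +3 burnt (F count now 3)
Step 5: +2 fires, +3 burnt (F count now 2)
Step 6: +2 fires, +2 burnt (F count now 2)
Step 7: +1 fires, +2 burnt (F count now 1)
Step 8: +0 fires, +1 burnt (F count now 0)
Fire out after step 8
Initially T: 19, now '.': 26
Total burnt (originally-T cells now '.'): 15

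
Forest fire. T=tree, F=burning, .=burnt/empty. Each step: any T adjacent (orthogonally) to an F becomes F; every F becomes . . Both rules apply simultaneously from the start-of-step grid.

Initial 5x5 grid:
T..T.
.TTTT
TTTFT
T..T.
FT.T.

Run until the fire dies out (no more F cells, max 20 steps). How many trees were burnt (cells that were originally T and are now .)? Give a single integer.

Answer: 13

Derivation:
Step 1: +6 fires, +2 burnt (F count now 6)
Step 2: +6 fires, +6 burnt (F count now 6)
Step 3: +1 fires, +6 burnt (F count now 1)
Step 4: +0 fires, +1 burnt (F count now 0)
Fire out after step 4
Initially T: 14, now '.': 24
Total burnt (originally-T cells now '.'): 13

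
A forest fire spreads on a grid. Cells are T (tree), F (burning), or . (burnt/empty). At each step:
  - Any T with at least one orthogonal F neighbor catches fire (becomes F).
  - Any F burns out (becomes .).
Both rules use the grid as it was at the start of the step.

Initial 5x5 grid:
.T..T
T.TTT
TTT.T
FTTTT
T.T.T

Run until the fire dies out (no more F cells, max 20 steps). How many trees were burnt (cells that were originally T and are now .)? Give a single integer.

Step 1: +3 fires, +1 burnt (F count now 3)
Step 2: +3 fires, +3 burnt (F count now 3)
Step 3: +3 fires, +3 burnt (F count now 3)
Step 4: +2 fires, +3 burnt (F count now 2)
Step 5: +3 fires, +2 burnt (F count now 3)
Step 6: +1 fires, +3 burnt (F count now 1)
Step 7: +1 fires, +1 burnt (F count now 1)
Step 8: +0 fires, +1 burnt (F count now 0)
Fire out after step 8
Initially T: 17, now '.': 24
Total burnt (originally-T cells now '.'): 16

Answer: 16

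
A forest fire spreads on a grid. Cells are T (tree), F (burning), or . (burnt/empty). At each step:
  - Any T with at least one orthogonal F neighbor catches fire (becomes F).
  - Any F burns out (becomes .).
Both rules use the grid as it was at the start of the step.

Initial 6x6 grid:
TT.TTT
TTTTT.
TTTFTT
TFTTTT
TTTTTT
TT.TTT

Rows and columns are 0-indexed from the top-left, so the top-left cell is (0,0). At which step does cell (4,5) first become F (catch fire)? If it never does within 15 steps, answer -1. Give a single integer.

Step 1: cell (4,5)='T' (+8 fires, +2 burnt)
Step 2: cell (4,5)='T' (+11 fires, +8 burnt)
Step 3: cell (4,5)='T' (+7 fires, +11 burnt)
Step 4: cell (4,5)='F' (+4 fires, +7 burnt)
  -> target ignites at step 4
Step 5: cell (4,5)='.' (+1 fires, +4 burnt)
Step 6: cell (4,5)='.' (+0 fires, +1 burnt)
  fire out at step 6

4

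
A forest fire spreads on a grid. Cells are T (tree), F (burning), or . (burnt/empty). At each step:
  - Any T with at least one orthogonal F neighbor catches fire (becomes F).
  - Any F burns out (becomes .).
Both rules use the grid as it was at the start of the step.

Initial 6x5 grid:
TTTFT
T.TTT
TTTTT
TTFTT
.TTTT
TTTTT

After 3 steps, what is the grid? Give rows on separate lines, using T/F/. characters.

Step 1: 7 trees catch fire, 2 burn out
  TTF.F
  T.TFT
  TTFTT
  TF.FT
  .TFTT
  TTTTT
Step 2: 10 trees catch fire, 7 burn out
  TF...
  T.F.F
  TF.FT
  F...F
  .F.FT
  TTFTT
Step 3: 6 trees catch fire, 10 burn out
  F....
  T....
  F...F
  .....
  ....F
  TF.FT

F....
T....
F...F
.....
....F
TF.FT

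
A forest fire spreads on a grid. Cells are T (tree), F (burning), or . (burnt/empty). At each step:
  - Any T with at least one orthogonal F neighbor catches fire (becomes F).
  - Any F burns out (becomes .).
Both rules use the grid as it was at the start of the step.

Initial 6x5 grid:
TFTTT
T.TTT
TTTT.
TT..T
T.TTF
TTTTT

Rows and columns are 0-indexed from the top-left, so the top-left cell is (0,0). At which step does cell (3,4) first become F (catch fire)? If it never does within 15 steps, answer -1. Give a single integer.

Step 1: cell (3,4)='F' (+5 fires, +2 burnt)
  -> target ignites at step 1
Step 2: cell (3,4)='.' (+5 fires, +5 burnt)
Step 3: cell (3,4)='.' (+5 fires, +5 burnt)
Step 4: cell (3,4)='.' (+5 fires, +5 burnt)
Step 5: cell (3,4)='.' (+3 fires, +5 burnt)
Step 6: cell (3,4)='.' (+0 fires, +3 burnt)
  fire out at step 6

1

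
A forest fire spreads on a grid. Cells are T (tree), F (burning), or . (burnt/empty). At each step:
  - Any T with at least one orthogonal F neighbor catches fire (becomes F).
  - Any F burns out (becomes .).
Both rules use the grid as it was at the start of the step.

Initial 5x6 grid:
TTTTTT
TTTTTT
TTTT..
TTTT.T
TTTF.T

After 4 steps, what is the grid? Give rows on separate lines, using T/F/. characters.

Step 1: 2 trees catch fire, 1 burn out
  TTTTTT
  TTTTTT
  TTTT..
  TTTF.T
  TTF..T
Step 2: 3 trees catch fire, 2 burn out
  TTTTTT
  TTTTTT
  TTTF..
  TTF..T
  TF...T
Step 3: 4 trees catch fire, 3 burn out
  TTTTTT
  TTTFTT
  TTF...
  TF...T
  F....T
Step 4: 5 trees catch fire, 4 burn out
  TTTFTT
  TTF.FT
  TF....
  F....T
  .....T

TTTFTT
TTF.FT
TF....
F....T
.....T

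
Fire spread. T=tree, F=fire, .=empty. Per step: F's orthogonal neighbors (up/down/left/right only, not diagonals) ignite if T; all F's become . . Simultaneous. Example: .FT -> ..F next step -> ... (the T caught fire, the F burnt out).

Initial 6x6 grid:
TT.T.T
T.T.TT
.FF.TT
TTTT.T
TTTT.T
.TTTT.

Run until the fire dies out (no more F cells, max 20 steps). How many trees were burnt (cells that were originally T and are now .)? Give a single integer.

Answer: 13

Derivation:
Step 1: +3 fires, +2 burnt (F count now 3)
Step 2: +4 fires, +3 burnt (F count now 4)
Step 3: +4 fires, +4 burnt (F count now 4)
Step 4: +1 fires, +4 burnt (F count now 1)
Step 5: +1 fires, +1 burnt (F count now 1)
Step 6: +0 fires, +1 burnt (F count now 0)
Fire out after step 6
Initially T: 24, now '.': 25
Total burnt (originally-T cells now '.'): 13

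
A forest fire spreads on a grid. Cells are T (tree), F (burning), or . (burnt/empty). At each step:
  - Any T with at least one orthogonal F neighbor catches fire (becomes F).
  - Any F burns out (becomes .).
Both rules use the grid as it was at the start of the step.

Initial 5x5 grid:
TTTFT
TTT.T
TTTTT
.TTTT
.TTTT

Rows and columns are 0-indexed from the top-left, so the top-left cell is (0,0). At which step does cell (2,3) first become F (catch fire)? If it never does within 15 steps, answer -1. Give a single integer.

Step 1: cell (2,3)='T' (+2 fires, +1 burnt)
Step 2: cell (2,3)='T' (+3 fires, +2 burnt)
Step 3: cell (2,3)='T' (+4 fires, +3 burnt)
Step 4: cell (2,3)='F' (+5 fires, +4 burnt)
  -> target ignites at step 4
Step 5: cell (2,3)='.' (+5 fires, +5 burnt)
Step 6: cell (2,3)='.' (+2 fires, +5 burnt)
Step 7: cell (2,3)='.' (+0 fires, +2 burnt)
  fire out at step 7

4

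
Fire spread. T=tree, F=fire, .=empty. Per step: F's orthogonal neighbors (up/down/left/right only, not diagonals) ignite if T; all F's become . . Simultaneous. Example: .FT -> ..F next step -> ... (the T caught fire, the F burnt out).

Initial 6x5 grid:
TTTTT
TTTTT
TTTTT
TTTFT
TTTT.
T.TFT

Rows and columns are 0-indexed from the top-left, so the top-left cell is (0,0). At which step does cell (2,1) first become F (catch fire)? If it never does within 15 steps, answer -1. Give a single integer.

Step 1: cell (2,1)='T' (+6 fires, +2 burnt)
Step 2: cell (2,1)='T' (+5 fires, +6 burnt)
Step 3: cell (2,1)='F' (+6 fires, +5 burnt)
  -> target ignites at step 3
Step 4: cell (2,1)='.' (+5 fires, +6 burnt)
Step 5: cell (2,1)='.' (+3 fires, +5 burnt)
Step 6: cell (2,1)='.' (+1 fires, +3 burnt)
Step 7: cell (2,1)='.' (+0 fires, +1 burnt)
  fire out at step 7

3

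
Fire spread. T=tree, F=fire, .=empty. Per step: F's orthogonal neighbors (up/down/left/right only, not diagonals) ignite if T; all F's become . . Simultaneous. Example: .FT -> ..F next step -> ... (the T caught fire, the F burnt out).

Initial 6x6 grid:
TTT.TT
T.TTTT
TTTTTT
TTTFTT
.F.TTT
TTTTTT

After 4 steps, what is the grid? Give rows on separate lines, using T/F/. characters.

Step 1: 6 trees catch fire, 2 burn out
  TTT.TT
  T.TTTT
  TTTFTT
  TFF.FT
  ...FTT
  TFTTTT
Step 2: 10 trees catch fire, 6 burn out
  TTT.TT
  T.TFTT
  TFF.FT
  F....F
  ....FT
  F.FFTT
Step 3: 6 trees catch fire, 10 burn out
  TTT.TT
  T.F.FT
  F....F
  ......
  .....F
  ....FT
Step 4: 5 trees catch fire, 6 burn out
  TTF.FT
  F....F
  ......
  ......
  ......
  .....F

TTF.FT
F....F
......
......
......
.....F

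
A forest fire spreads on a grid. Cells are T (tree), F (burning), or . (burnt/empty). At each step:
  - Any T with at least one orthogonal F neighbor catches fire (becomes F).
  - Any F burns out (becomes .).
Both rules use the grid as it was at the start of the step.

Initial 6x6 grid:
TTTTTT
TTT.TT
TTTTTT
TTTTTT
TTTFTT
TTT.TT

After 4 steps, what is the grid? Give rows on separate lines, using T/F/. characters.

Step 1: 3 trees catch fire, 1 burn out
  TTTTTT
  TTT.TT
  TTTTTT
  TTTFTT
  TTF.FT
  TTT.TT
Step 2: 7 trees catch fire, 3 burn out
  TTTTTT
  TTT.TT
  TTTFTT
  TTF.FT
  TF...F
  TTF.FT
Step 3: 7 trees catch fire, 7 burn out
  TTTTTT
  TTT.TT
  TTF.FT
  TF...F
  F.....
  TF...F
Step 4: 6 trees catch fire, 7 burn out
  TTTTTT
  TTF.FT
  TF...F
  F.....
  ......
  F.....

TTTTTT
TTF.FT
TF...F
F.....
......
F.....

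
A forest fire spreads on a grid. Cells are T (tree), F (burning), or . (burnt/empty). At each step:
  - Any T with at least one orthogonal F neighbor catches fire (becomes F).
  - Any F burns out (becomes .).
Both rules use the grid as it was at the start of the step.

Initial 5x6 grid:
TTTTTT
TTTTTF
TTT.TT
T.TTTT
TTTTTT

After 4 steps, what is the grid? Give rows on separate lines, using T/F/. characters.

Step 1: 3 trees catch fire, 1 burn out
  TTTTTF
  TTTTF.
  TTT.TF
  T.TTTT
  TTTTTT
Step 2: 4 trees catch fire, 3 burn out
  TTTTF.
  TTTF..
  TTT.F.
  T.TTTF
  TTTTTT
Step 3: 4 trees catch fire, 4 burn out
  TTTF..
  TTF...
  TTT...
  T.TTF.
  TTTTTF
Step 4: 5 trees catch fire, 4 burn out
  TTF...
  TF....
  TTF...
  T.TF..
  TTTTF.

TTF...
TF....
TTF...
T.TF..
TTTTF.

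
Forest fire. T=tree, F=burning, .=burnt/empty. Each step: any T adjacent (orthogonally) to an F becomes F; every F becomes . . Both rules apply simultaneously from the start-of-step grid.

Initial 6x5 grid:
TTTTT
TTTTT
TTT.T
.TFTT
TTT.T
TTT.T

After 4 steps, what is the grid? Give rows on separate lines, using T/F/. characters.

Step 1: 4 trees catch fire, 1 burn out
  TTTTT
  TTTTT
  TTF.T
  .F.FT
  TTF.T
  TTT.T
Step 2: 5 trees catch fire, 4 burn out
  TTTTT
  TTFTT
  TF..T
  ....F
  TF..T
  TTF.T
Step 3: 8 trees catch fire, 5 burn out
  TTFTT
  TF.FT
  F...F
  .....
  F...F
  TF..T
Step 4: 6 trees catch fire, 8 burn out
  TF.FT
  F...F
  .....
  .....
  .....
  F...F

TF.FT
F...F
.....
.....
.....
F...F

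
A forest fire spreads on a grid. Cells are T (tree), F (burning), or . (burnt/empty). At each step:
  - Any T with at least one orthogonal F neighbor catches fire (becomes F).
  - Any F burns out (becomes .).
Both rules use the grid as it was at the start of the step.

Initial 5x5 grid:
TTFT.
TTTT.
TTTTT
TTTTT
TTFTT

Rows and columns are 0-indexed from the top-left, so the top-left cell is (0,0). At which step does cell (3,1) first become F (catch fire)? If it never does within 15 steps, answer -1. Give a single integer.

Step 1: cell (3,1)='T' (+6 fires, +2 burnt)
Step 2: cell (3,1)='F' (+8 fires, +6 burnt)
  -> target ignites at step 2
Step 3: cell (3,1)='.' (+5 fires, +8 burnt)
Step 4: cell (3,1)='.' (+2 fires, +5 burnt)
Step 5: cell (3,1)='.' (+0 fires, +2 burnt)
  fire out at step 5

2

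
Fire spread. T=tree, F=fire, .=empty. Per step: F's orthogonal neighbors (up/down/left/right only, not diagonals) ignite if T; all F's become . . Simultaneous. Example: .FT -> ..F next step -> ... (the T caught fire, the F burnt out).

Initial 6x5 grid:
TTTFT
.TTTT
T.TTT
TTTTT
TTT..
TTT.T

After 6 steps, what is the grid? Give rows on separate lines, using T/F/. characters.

Step 1: 3 trees catch fire, 1 burn out
  TTF.F
  .TTFT
  T.TTT
  TTTTT
  TTT..
  TTT.T
Step 2: 4 trees catch fire, 3 burn out
  TF...
  .TF.F
  T.TFT
  TTTTT
  TTT..
  TTT.T
Step 3: 5 trees catch fire, 4 burn out
  F....
  .F...
  T.F.F
  TTTFT
  TTT..
  TTT.T
Step 4: 2 trees catch fire, 5 burn out
  .....
  .....
  T....
  TTF.F
  TTT..
  TTT.T
Step 5: 2 trees catch fire, 2 burn out
  .....
  .....
  T....
  TF...
  TTF..
  TTT.T
Step 6: 3 trees catch fire, 2 burn out
  .....
  .....
  T....
  F....
  TF...
  TTF.T

.....
.....
T....
F....
TF...
TTF.T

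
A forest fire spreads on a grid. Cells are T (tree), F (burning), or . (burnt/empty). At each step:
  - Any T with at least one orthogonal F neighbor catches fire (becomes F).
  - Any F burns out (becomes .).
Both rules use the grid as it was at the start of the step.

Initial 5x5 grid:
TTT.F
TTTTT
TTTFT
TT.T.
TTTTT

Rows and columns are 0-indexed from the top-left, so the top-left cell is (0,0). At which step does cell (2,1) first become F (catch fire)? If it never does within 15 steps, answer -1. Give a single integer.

Step 1: cell (2,1)='T' (+5 fires, +2 burnt)
Step 2: cell (2,1)='F' (+3 fires, +5 burnt)
  -> target ignites at step 2
Step 3: cell (2,1)='.' (+6 fires, +3 burnt)
Step 4: cell (2,1)='.' (+4 fires, +6 burnt)
Step 5: cell (2,1)='.' (+2 fires, +4 burnt)
Step 6: cell (2,1)='.' (+0 fires, +2 burnt)
  fire out at step 6

2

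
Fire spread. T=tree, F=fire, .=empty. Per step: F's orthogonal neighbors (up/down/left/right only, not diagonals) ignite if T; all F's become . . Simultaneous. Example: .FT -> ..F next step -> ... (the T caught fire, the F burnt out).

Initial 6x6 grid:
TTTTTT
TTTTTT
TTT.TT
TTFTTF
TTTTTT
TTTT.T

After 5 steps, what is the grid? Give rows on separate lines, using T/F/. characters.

Step 1: 7 trees catch fire, 2 burn out
  TTTTTT
  TTTTTT
  TTF.TF
  TF.FF.
  TTFTTF
  TTTT.T
Step 2: 10 trees catch fire, 7 burn out
  TTTTTT
  TTFTTF
  TF..F.
  F.....
  TF.FF.
  TTFT.F
Step 3: 9 trees catch fire, 10 burn out
  TTFTTF
  TF.FF.
  F.....
  ......
  F.....
  TF.F..
Step 4: 5 trees catch fire, 9 burn out
  TF.FF.
  F.....
  ......
  ......
  ......
  F.....
Step 5: 1 trees catch fire, 5 burn out
  F.....
  ......
  ......
  ......
  ......
  ......

F.....
......
......
......
......
......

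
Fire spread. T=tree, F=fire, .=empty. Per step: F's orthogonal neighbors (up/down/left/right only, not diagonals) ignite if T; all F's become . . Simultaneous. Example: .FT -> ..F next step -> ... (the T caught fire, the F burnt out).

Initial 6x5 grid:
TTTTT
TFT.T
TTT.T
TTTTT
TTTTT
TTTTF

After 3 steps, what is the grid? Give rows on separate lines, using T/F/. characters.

Step 1: 6 trees catch fire, 2 burn out
  TFTTT
  F.F.T
  TFT.T
  TTTTT
  TTTTF
  TTTF.
Step 2: 8 trees catch fire, 6 burn out
  F.FTT
  ....T
  F.F.T
  TFTTF
  TTTF.
  TTF..
Step 3: 8 trees catch fire, 8 burn out
  ...FT
  ....T
  ....F
  F.FF.
  TFF..
  TF...

...FT
....T
....F
F.FF.
TFF..
TF...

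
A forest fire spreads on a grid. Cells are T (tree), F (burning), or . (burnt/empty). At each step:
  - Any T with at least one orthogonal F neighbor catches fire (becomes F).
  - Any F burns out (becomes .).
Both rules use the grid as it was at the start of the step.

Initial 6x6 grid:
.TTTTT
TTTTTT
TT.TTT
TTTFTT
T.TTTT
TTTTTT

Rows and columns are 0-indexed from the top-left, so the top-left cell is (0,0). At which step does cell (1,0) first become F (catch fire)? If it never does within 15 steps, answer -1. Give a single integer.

Step 1: cell (1,0)='T' (+4 fires, +1 burnt)
Step 2: cell (1,0)='T' (+7 fires, +4 burnt)
Step 3: cell (1,0)='T' (+9 fires, +7 burnt)
Step 4: cell (1,0)='T' (+8 fires, +9 burnt)
Step 5: cell (1,0)='F' (+4 fires, +8 burnt)
  -> target ignites at step 5
Step 6: cell (1,0)='.' (+0 fires, +4 burnt)
  fire out at step 6

5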